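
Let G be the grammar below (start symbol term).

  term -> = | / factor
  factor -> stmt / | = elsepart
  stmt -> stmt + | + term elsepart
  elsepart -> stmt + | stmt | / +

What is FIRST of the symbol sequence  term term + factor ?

Add FIRST(term) = { /, = }; term is not nullable, stop.

{ /, = }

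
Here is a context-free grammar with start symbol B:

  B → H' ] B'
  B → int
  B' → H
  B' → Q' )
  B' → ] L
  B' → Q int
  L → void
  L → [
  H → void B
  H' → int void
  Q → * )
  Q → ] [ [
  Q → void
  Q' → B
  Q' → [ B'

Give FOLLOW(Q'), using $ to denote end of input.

{ ) }

In B' → Q' ): add FIRST()) = { ) }.
Union: FOLLOW(Q') = { ) }.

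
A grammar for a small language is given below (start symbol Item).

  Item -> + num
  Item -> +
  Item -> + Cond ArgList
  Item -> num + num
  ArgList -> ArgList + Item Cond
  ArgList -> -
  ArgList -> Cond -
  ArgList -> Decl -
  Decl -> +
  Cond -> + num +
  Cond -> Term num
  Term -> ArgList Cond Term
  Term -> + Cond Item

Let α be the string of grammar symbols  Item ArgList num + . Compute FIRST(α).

{ +, num }

Add FIRST(Item) = { +, num }; Item is not nullable, stop.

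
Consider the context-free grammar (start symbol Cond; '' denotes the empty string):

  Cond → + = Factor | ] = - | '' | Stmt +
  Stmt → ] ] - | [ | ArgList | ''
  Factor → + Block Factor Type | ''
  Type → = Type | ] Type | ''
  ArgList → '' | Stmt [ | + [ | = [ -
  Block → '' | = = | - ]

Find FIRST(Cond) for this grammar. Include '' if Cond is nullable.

{ +, =, [, ], '' }

Cond → + = Factor contributes {+}.
Cond → ] = - contributes {]}.
Cond → '' contributes ''.
From Cond → Stmt +: Stmt nullable, take FIRST(Stmt) ∪ {+} = { +, =, [, ] }.
Union: FIRST(Cond) = { +, =, [, ], '' }.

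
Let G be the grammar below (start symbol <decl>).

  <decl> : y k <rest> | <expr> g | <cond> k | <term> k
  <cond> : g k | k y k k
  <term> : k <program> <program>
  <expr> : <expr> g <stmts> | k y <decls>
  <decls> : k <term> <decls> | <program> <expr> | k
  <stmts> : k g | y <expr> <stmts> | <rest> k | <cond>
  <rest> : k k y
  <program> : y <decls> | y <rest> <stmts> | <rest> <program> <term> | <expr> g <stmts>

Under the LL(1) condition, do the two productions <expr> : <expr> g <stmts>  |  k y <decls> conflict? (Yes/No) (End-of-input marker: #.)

Yes

FIRST(<expr> g <stmts>) = { k } and FIRST(k y <decls>) = { k }.
Both contain k, so the two alternatives are not disjoint — LL(1) conflict.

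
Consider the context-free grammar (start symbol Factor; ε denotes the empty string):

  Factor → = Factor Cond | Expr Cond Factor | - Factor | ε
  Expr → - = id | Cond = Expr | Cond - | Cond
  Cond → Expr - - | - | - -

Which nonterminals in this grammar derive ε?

Directly nullable (have an ε-production): Factor.
No other nonterminal has a production whose RHS symbols are all nullable.

{ Factor }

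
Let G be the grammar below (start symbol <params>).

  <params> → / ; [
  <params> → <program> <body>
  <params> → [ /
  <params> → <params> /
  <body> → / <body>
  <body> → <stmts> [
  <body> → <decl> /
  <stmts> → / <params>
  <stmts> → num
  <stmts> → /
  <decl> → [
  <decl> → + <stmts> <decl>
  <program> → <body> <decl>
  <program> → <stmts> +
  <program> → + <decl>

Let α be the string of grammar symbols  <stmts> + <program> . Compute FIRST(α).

Add FIRST(<stmts>) = { /, num }; <stmts> is not nullable, stop.

{ /, num }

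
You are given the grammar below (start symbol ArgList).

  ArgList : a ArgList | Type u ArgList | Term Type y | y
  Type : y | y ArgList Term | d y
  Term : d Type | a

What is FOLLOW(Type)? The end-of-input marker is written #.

{ d, u, y }

In ArgList : Type u ArgList: add FIRST(u ArgList) = { u }.
In ArgList : Term Type y: add FIRST(y) = { y }.
In Term : d Type: Type is at the end, add FOLLOW(Term) = { d, u, y }.
Union: FOLLOW(Type) = { d, u, y }.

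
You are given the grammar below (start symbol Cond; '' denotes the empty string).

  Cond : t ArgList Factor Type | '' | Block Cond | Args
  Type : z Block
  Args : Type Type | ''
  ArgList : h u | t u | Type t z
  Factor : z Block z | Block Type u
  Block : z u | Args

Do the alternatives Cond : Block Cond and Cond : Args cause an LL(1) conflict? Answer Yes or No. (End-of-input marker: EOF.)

Yes

FIRST(Block Cond) = { t, z, '' } and FIRST(Args) = { z, '' }.
Both contain z, so the two alternatives are not disjoint — LL(1) conflict.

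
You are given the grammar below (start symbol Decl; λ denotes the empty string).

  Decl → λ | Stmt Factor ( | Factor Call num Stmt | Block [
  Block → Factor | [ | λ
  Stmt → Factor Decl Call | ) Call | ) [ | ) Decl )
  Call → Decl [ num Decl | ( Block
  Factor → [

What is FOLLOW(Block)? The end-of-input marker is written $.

In Decl → Block [: add FIRST([) = { [ }.
In Call → ( Block: Block is at the end, add FOLLOW(Call) = { $, (, ), [, num }.
Union: FOLLOW(Block) = { $, (, ), [, num }.

{ $, (, ), [, num }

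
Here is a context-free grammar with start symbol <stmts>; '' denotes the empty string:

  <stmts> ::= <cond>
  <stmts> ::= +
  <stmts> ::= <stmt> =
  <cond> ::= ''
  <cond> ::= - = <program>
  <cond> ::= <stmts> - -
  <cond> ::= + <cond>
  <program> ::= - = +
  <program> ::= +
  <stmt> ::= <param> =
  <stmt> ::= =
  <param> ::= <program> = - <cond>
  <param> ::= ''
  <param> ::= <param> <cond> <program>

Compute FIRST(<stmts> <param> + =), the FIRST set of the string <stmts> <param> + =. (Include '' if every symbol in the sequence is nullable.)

{ +, -, = }

Add FIRST(<stmts>)\{''} = { +, -, = }; <stmts> is nullable, continue.
Add FIRST(<param>)\{''} = { +, -, = }; <param> is nullable, continue.
+ is a terminal; add {+} and stop.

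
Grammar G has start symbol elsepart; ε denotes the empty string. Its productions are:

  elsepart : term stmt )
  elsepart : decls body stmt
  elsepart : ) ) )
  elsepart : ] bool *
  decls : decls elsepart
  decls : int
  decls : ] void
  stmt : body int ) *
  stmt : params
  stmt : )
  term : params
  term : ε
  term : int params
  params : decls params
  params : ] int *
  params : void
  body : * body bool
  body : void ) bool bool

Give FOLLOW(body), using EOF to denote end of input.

{ ), *, ], bool, int, void }

In elsepart : decls body stmt: add FIRST(stmt) = { ), *, ], int, void }.
In stmt : body int ) *: add FIRST(int ) *) = { int }.
In body : * body bool: add FIRST(bool) = { bool }.
Union: FOLLOW(body) = { ), *, ], bool, int, void }.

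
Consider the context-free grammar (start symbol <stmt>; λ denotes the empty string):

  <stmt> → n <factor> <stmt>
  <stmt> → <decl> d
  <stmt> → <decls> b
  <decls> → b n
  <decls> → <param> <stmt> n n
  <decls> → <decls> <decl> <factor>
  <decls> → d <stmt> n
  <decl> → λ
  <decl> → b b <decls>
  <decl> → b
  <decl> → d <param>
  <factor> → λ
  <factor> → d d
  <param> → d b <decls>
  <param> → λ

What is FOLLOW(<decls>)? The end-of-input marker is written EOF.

{ b, d, n }

In <stmt> → <decls> b: add FIRST(b) = { b }.
In <decls> → <decls> <decl> <factor>: add FIRST(<decl> <factor>)\{λ} = { b, d }.
  Since <decl> <factor> is nullable, also add FOLLOW(<decls>) = { b, d, n }.
In <decl> → b b <decls>: <decls> is at the end, add FOLLOW(<decl>) = { b, d, n }.
In <param> → d b <decls>: <decls> is at the end, add FOLLOW(<param>) = { b, d, n }.
Union: FOLLOW(<decls>) = { b, d, n }.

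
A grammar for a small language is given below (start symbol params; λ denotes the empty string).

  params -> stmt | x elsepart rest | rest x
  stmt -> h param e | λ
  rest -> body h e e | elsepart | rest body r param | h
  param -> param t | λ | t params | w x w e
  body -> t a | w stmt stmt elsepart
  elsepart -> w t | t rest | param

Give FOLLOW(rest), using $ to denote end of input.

{ $, e, h, r, t, w, x }

In params -> x elsepart rest: rest is at the end, add FOLLOW(params) = { $, e, h, r, t, w, x }.
In params -> rest x: add FIRST(x) = { x }.
In rest -> rest body r param: add FIRST(body r param) = { t, w }.
In elsepart -> t rest: rest is at the end, add FOLLOW(elsepart) = { $, e, h, r, t, w, x }.
Union: FOLLOW(rest) = { $, e, h, r, t, w, x }.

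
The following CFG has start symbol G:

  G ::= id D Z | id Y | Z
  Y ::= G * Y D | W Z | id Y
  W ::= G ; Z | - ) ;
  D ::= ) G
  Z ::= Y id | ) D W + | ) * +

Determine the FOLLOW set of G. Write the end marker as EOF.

{ EOF, ), *, -, ;, id }

G is the start symbol, so EOF ∈ FOLLOW(G).
In Y ::= G * Y D: add FIRST(* Y D) = { * }.
In W ::= G ; Z: add FIRST(; Z) = { ; }.
In D ::= ) G: G is at the end, add FOLLOW(D) = { EOF, ), *, -, ;, id }.
Union: FOLLOW(G) = { EOF, ), *, -, ;, id }.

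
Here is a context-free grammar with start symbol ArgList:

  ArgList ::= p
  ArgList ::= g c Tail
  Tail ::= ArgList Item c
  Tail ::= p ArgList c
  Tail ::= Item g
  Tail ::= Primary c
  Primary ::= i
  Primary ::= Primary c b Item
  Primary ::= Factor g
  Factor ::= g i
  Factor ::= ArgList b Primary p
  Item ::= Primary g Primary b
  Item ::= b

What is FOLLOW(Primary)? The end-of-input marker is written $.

In Tail ::= Primary c: add FIRST(c) = { c }.
In Primary ::= Primary c b Item: add FIRST(c b Item) = { c }.
In Factor ::= ArgList b Primary p: add FIRST(p) = { p }.
In Item ::= Primary g Primary b: add FIRST(g Primary b) = { g }.
In Item ::= Primary g Primary b: add FIRST(b) = { b }.
Union: FOLLOW(Primary) = { b, c, g, p }.

{ b, c, g, p }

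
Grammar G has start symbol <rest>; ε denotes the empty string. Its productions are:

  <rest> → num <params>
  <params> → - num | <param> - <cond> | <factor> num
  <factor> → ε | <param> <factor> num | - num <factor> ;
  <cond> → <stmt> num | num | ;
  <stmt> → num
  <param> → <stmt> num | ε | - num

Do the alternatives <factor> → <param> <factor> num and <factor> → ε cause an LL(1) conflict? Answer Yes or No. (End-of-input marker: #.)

Yes

FIRST(<param> <factor> num) = { -, num } and FIRST(ε) = { ε }.
The second alternative is nullable and FOLLOW(<factor>) = { ;, num } shares num with FIRST of the first — conflict.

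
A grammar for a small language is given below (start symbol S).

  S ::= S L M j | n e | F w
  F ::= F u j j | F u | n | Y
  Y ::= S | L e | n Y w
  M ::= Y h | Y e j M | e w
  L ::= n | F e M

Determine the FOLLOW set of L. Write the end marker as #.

In S ::= S L M j: add FIRST(M j) = { e, n }.
In Y ::= L e: add FIRST(e) = { e }.
Union: FOLLOW(L) = { e, n }.

{ e, n }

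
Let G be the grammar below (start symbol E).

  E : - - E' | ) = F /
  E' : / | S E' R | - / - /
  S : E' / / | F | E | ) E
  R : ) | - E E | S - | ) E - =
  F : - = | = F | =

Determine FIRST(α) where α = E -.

{ ), - }

Add FIRST(E) = { ), - }; E is not nullable, stop.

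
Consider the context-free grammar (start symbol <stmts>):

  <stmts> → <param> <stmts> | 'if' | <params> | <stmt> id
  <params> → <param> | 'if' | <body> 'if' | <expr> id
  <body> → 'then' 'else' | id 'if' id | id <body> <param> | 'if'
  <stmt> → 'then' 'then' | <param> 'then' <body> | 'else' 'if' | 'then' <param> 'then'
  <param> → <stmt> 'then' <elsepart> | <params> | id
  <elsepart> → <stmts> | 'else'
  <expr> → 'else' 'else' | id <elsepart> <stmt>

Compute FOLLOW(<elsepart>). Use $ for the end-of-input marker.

{ $, 'else', 'if', 'then', id }

In <param> → <stmt> 'then' <elsepart>: <elsepart> is at the end, add FOLLOW(<param>) = { $, 'else', 'if', 'then', id }.
In <expr> → id <elsepart> <stmt>: add FIRST(<stmt>) = { 'else', 'if', 'then', id }.
Union: FOLLOW(<elsepart>) = { $, 'else', 'if', 'then', id }.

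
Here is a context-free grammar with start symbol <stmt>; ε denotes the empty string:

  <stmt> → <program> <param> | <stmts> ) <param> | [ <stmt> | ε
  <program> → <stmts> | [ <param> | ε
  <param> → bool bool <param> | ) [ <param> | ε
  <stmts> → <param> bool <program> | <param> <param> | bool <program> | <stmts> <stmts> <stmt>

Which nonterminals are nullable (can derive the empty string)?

Directly nullable (have an ε-production): <stmt>, <program>, <param>.
<stmts> → <param> <param> with every symbol nullable, so <stmts> is nullable.

{ <param>, <program>, <stmt>, <stmts> }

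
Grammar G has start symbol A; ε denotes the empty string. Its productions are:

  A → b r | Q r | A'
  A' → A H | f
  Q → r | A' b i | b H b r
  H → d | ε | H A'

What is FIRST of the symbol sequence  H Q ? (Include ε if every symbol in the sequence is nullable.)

Add FIRST(H)\{ε} = { b, d, f, r }; H is nullable, continue.
Add FIRST(Q) = { b, f, r }; Q is not nullable, stop.

{ b, d, f, r }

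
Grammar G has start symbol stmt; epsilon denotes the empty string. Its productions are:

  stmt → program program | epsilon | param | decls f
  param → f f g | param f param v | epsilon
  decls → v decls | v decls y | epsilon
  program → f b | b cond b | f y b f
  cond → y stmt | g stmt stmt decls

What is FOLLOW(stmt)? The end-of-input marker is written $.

stmt is the start symbol, so $ ∈ FOLLOW(stmt).
In cond → y stmt: stmt is at the end, add FOLLOW(cond) = { b }.
In cond → g stmt stmt decls: add FIRST(stmt decls)\{epsilon} = { b, f, v }.
  Since stmt decls is nullable, also add FOLLOW(cond) = { b }.
In cond → g stmt stmt decls: add FIRST(decls)\{epsilon} = { v }.
  Since decls is nullable, also add FOLLOW(cond) = { b }.
Union: FOLLOW(stmt) = { $, b, f, v }.

{ $, b, f, v }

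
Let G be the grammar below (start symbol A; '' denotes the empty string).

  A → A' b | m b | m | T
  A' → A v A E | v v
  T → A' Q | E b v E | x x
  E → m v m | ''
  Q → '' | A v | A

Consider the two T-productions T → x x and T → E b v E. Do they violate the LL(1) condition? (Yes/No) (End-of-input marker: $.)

No

FIRST(x x) = { x } and FIRST(E b v E) = { b, m }.
The FIRST sets are disjoint and neither alternative is nullable — no conflict.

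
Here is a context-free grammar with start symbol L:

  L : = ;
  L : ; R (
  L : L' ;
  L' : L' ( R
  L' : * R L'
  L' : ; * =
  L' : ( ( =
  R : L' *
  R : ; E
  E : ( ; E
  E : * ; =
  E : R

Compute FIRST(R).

From R : L' *: add FIRST(L') = { (, *, ; }.
R : ; E contributes {;}.
Union: FIRST(R) = { (, *, ; }.

{ (, *, ; }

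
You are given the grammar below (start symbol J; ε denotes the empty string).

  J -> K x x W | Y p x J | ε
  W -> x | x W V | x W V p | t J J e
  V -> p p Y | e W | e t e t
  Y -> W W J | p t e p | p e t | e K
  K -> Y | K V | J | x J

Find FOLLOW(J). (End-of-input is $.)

J is the start symbol, so $ ∈ FOLLOW(J).
In J -> Y p x J: J is at the end, add FOLLOW(J) = { $, e, p, t, x }.
In W -> t J J e: add FIRST(J e) = { e, p, t, x }.
In W -> t J J e: add FIRST(e) = { e }.
In Y -> W W J: J is at the end, add FOLLOW(Y) = { $, e, p, t, x }.
In K -> J: J is at the end, add FOLLOW(K) = { $, e, p, t, x }.
In K -> x J: J is at the end, add FOLLOW(K) = { $, e, p, t, x }.
Union: FOLLOW(J) = { $, e, p, t, x }.

{ $, e, p, t, x }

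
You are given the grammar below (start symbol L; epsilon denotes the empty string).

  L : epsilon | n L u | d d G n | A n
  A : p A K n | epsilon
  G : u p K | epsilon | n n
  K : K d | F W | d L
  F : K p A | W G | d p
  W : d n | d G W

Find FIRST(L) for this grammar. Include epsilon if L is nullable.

{ d, n, p, epsilon }

L : epsilon contributes epsilon.
L : n L u contributes {n}.
L : d d G n contributes {d}.
From L : A n: A nullable, take FIRST(A) ∪ {n} = { n, p }.
Union: FIRST(L) = { d, n, p, epsilon }.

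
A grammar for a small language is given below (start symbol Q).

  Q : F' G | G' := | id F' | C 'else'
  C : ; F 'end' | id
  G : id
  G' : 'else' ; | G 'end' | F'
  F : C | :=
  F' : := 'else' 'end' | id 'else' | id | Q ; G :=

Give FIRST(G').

{ 'else', :=, ;, id }

G' : 'else' ; contributes {'else'}.
From G' : G 'end': add FIRST(G) = { id }.
From G' : F': add FIRST(F') = { 'else', :=, ;, id }.
Union: FIRST(G') = { 'else', :=, ;, id }.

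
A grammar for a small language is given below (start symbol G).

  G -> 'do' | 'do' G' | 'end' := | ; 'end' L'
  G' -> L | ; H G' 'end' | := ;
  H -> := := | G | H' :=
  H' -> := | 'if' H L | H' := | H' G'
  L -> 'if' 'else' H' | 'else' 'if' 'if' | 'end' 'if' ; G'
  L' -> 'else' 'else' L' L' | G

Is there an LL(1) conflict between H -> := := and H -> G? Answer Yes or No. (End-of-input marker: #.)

FIRST(:= :=) = { := } and FIRST(G) = { 'do', 'end', ; }.
The FIRST sets are disjoint and neither alternative is nullable — no conflict.

No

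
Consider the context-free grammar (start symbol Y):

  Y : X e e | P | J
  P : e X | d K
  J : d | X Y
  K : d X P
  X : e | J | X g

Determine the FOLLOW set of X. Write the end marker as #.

{ #, d, e, g }

In Y : X e e: add FIRST(e e) = { e }.
In P : e X: X is at the end, add FOLLOW(P) = { #, d, e, g }.
In J : X Y: add FIRST(Y) = { d, e }.
In K : d X P: add FIRST(P) = { d, e }.
In X : X g: add FIRST(g) = { g }.
Union: FOLLOW(X) = { #, d, e, g }.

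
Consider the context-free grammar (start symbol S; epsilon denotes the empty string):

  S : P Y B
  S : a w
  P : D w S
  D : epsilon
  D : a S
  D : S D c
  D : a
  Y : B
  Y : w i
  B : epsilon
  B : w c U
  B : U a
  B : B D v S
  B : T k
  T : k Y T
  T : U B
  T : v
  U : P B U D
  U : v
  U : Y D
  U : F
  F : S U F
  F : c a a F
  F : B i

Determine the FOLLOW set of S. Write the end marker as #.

S is the start symbol, so # ∈ FOLLOW(S).
In P : D w S: S is at the end, add FOLLOW(P) = { #, a, c, i, k, v, w }.
In D : a S: S is at the end, add FOLLOW(D) = { #, a, c, i, k, v, w }.
In D : S D c: add FIRST(D c) = { a, c, w }.
In B : B D v S: S is at the end, add FOLLOW(B) = { #, a, c, i, k, v, w }.
In F : S U F: add FIRST(U F) = { a, c, i, k, v, w }.
Union: FOLLOW(S) = { #, a, c, i, k, v, w }.

{ #, a, c, i, k, v, w }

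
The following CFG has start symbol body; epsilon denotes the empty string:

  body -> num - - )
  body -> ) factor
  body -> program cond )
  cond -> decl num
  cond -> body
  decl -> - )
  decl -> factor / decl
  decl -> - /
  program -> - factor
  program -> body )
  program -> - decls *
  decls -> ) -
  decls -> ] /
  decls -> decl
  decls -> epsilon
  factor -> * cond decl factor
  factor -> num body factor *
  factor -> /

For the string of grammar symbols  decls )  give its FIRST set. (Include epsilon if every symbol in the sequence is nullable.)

Add FIRST(decls)\{epsilon} = { ), *, -, /, ], num }; decls is nullable, continue.
) is a terminal; add {)} and stop.

{ ), *, -, /, ], num }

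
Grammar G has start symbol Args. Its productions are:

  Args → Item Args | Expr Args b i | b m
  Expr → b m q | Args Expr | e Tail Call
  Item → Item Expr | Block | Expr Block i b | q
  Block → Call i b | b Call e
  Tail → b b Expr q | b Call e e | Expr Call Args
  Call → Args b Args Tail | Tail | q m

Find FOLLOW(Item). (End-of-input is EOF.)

In Args → Item Args: add FIRST(Args) = { b, e, q }.
In Item → Item Expr: add FIRST(Expr) = { b, e, q }.
Union: FOLLOW(Item) = { b, e, q }.

{ b, e, q }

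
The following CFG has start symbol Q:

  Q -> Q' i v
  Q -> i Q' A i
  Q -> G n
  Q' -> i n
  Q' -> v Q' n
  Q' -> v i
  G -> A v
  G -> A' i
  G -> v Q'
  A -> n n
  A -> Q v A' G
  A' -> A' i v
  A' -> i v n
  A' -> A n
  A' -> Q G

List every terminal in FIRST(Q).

From Q -> Q' i v: add FIRST(Q') = { i, v }.
Q -> i Q' A i contributes {i}.
From Q -> G n: add FIRST(G) = { i, n, v }.
Union: FIRST(Q) = { i, n, v }.

{ i, n, v }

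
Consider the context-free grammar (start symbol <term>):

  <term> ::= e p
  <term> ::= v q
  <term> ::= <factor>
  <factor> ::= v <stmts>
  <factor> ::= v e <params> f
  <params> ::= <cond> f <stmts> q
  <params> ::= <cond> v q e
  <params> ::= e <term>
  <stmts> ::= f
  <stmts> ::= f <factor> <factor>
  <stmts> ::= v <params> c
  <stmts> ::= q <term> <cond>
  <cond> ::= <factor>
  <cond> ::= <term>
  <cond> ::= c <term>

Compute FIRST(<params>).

{ c, e, v }

From <params> ::= <cond> f <stmts> q: add FIRST(<cond>) = { c, e, v }.
From <params> ::= <cond> v q e: add FIRST(<cond>) = { c, e, v }.
<params> ::= e <term> contributes {e}.
Union: FIRST(<params>) = { c, e, v }.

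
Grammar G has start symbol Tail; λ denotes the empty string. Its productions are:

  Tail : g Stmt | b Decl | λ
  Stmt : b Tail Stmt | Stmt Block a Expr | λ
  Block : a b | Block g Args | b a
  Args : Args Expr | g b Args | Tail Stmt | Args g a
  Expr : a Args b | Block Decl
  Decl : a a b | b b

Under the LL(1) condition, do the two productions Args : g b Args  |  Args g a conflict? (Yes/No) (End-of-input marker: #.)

FIRST(g b Args) = { g } and FIRST(Args g a) = { a, b, g }.
Both contain g, so the two alternatives are not disjoint — LL(1) conflict.

Yes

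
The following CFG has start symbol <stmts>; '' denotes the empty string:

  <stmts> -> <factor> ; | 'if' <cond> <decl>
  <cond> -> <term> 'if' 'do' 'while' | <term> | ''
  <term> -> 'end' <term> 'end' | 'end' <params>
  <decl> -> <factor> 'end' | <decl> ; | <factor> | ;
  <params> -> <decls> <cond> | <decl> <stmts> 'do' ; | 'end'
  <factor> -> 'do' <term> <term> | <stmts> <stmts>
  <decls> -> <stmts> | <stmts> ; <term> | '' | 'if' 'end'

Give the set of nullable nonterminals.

{ <cond>, <decls>, <params> }

Directly nullable (have an ''-production): <cond>, <decls>.
<params> -> <decls> <cond> with every symbol nullable, so <params> is nullable.
No other nonterminal has a production whose RHS symbols are all nullable.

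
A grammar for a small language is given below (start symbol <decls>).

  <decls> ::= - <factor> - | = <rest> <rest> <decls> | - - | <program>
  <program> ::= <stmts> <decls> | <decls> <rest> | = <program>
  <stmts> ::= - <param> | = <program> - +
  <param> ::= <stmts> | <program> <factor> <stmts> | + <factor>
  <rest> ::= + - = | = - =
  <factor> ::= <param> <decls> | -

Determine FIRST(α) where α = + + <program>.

+ is a terminal; add {+} and stop.

{ + }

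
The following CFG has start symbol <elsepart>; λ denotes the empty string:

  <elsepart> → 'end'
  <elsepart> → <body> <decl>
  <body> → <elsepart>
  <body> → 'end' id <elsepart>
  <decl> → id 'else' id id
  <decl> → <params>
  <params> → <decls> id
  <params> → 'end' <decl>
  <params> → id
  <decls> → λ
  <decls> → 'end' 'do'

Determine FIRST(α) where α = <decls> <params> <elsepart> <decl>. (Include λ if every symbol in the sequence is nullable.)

Add FIRST(<decls>)\{λ} = { 'end' }; <decls> is nullable, continue.
Add FIRST(<params>) = { 'end', id }; <params> is not nullable, stop.

{ 'end', id }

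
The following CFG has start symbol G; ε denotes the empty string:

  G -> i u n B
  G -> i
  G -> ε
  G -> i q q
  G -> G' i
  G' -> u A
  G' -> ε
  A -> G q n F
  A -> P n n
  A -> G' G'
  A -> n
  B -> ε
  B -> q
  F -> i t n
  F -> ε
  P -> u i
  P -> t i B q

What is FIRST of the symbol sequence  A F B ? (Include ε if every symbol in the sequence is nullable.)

Add FIRST(A)\{ε} = { i, n, q, t, u }; A is nullable, continue.
Add FIRST(F)\{ε} = { i }; F is nullable, continue.
Add FIRST(B)\{ε} = { q }; B is nullable, continue.
Every symbol is nullable, so include ε.

{ i, n, q, t, u, ε }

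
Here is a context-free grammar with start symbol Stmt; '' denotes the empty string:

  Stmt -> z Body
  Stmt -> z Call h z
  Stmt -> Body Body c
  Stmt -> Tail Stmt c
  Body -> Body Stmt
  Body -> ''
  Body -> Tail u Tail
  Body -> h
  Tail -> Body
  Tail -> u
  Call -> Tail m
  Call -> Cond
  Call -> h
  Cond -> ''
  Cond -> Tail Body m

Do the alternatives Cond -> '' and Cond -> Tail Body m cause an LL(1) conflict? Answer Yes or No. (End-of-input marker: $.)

Yes

FIRST('') = { '' } and FIRST(Tail Body m) = { c, h, m, u, z }.
The first alternative is nullable and FOLLOW(Cond) = { h } shares h with FIRST of the second — conflict.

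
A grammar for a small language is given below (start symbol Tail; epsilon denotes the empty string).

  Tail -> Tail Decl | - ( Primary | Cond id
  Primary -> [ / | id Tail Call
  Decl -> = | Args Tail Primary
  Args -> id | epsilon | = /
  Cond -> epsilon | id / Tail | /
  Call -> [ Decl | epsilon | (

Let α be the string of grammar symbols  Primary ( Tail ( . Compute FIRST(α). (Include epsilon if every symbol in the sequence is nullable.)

Add FIRST(Primary) = { [, id }; Primary is not nullable, stop.

{ [, id }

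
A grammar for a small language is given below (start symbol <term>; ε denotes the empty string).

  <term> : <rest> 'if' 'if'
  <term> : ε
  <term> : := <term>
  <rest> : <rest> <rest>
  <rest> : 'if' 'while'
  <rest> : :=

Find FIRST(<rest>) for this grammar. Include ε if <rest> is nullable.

{ 'if', := }

From <rest> : <rest> <rest>: add FIRST(<rest>) = { 'if', := }.
<rest> : 'if' 'while' contributes {'if'}.
<rest> : := contributes {:=}.
Union: FIRST(<rest>) = { 'if', := }.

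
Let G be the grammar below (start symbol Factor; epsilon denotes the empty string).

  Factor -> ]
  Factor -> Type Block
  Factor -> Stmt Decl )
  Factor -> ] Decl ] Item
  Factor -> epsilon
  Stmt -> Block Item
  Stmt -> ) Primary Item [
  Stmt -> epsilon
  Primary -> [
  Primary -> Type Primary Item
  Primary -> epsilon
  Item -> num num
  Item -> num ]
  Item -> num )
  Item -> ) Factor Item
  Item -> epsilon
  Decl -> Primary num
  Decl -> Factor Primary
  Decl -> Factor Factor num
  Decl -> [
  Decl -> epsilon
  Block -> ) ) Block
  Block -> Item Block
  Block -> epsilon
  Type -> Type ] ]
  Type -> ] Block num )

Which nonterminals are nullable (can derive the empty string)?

Directly nullable (have an epsilon-production): Factor, Stmt, Primary, Item, Decl, Block.
No other nonterminal has a production whose RHS symbols are all nullable.

{ Block, Decl, Factor, Item, Primary, Stmt }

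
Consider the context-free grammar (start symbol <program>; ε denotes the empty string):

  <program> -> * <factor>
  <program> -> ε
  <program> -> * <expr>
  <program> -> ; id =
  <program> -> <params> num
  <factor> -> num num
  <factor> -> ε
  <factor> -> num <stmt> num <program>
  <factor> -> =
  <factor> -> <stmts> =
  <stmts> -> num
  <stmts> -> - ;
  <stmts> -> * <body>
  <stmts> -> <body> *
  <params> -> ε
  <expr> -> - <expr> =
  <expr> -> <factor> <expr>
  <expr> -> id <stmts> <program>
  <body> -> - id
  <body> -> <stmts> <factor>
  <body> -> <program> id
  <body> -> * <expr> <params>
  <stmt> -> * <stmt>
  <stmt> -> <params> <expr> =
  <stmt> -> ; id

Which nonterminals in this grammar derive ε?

Directly nullable (have an ε-production): <program>, <factor>, <params>.
No other nonterminal has a production whose RHS symbols are all nullable.

{ <factor>, <params>, <program> }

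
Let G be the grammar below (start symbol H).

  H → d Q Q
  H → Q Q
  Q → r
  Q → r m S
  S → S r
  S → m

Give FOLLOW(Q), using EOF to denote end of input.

{ EOF, r }

In H → d Q Q: add FIRST(Q) = { r }.
In H → d Q Q: Q is at the end, add FOLLOW(H) = { EOF }.
In H → Q Q: add FIRST(Q) = { r }.
In H → Q Q: Q is at the end, add FOLLOW(H) = { EOF }.
Union: FOLLOW(Q) = { EOF, r }.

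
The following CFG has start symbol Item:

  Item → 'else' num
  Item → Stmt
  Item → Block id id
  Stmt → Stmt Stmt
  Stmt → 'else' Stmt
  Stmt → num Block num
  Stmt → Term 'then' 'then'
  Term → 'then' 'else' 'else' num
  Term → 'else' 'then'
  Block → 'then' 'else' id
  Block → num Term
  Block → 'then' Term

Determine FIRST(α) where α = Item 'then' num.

Add FIRST(Item) = { 'else', 'then', num }; Item is not nullable, stop.

{ 'else', 'then', num }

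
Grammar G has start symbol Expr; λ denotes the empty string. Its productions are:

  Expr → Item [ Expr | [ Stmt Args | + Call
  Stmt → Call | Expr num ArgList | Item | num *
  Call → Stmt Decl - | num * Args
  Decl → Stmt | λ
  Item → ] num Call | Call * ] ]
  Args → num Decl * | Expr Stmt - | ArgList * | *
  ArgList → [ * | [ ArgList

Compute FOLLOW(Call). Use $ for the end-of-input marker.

{ $, *, +, -, [, ], num }

In Expr → + Call: Call is at the end, add FOLLOW(Expr) = { $, +, [, ], num }.
In Stmt → Call: Call is at the end, add FOLLOW(Stmt) = { *, +, -, [, ], num }.
In Item → ] num Call: Call is at the end, add FOLLOW(Item) = { *, +, -, [, ], num }.
In Item → Call * ] ]: add FIRST(* ] ]) = { * }.
Union: FOLLOW(Call) = { $, *, +, -, [, ], num }.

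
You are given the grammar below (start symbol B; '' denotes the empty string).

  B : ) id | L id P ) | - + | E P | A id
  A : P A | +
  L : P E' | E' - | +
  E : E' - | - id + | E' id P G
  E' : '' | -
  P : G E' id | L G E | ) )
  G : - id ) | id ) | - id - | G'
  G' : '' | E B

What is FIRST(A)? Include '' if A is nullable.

{ ), +, -, id }

From A : P A: add FIRST(P) = { ), +, -, id }.
A : + contributes {+}.
Union: FIRST(A) = { ), +, -, id }.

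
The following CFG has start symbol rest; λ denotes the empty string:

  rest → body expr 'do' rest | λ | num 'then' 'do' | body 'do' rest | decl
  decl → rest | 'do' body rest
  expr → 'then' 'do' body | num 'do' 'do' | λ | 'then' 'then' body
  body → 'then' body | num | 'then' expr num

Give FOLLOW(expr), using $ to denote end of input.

In rest → body expr 'do' rest: add FIRST('do' rest) = { 'do' }.
In body → 'then' expr num: add FIRST(num) = { num }.
Union: FOLLOW(expr) = { 'do', num }.

{ 'do', num }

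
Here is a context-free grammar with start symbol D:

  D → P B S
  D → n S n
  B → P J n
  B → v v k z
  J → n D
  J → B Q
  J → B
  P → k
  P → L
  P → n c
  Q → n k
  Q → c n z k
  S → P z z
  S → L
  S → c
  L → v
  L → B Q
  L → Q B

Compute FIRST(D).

{ c, k, n, v }

From D → P B S: add FIRST(P) = { c, k, n, v }.
D → n S n contributes {n}.
Union: FIRST(D) = { c, k, n, v }.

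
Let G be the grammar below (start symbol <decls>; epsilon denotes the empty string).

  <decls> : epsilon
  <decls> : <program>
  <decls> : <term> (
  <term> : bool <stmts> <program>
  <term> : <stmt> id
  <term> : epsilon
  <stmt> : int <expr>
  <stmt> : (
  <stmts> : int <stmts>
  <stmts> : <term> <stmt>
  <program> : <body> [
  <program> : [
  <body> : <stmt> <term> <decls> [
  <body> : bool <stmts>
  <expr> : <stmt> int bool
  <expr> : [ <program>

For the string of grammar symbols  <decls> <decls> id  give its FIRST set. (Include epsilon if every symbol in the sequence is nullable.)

Add FIRST(<decls>)\{epsilon} = { (, [, bool, int }; <decls> is nullable, continue.
Add FIRST(<decls>)\{epsilon} = { (, [, bool, int }; <decls> is nullable, continue.
id is a terminal; add {id} and stop.

{ (, [, bool, id, int }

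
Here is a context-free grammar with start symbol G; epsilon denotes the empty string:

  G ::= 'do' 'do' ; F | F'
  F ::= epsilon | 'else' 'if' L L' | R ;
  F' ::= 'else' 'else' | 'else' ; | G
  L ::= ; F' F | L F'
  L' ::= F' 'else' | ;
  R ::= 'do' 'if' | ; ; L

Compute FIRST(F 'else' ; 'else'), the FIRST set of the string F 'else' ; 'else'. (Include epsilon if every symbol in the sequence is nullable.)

Add FIRST(F)\{epsilon} = { 'do', 'else', ; }; F is nullable, continue.
'else' is a terminal; add {'else'} and stop.

{ 'do', 'else', ; }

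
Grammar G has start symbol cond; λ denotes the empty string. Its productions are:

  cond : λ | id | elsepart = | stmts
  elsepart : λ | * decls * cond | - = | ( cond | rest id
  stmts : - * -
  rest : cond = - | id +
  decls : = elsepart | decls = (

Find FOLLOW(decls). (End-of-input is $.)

In elsepart : * decls * cond: add FIRST(* cond) = { * }.
In decls : decls = (: add FIRST(= () = { = }.
Union: FOLLOW(decls) = { *, = }.

{ *, = }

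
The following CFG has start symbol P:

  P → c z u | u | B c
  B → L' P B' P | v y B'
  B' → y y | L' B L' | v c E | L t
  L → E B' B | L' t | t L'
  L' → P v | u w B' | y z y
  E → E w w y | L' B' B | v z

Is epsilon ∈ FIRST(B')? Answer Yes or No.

No nonterminal in this grammar is nullable.
No production of B' has an RHS whose symbols are all nullable, so B' is not nullable.

No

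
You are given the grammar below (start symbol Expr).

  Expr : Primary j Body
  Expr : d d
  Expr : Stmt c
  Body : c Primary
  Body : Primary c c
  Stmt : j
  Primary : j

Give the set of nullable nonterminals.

No nonterminal has an empty production or an RHS whose symbols are all nullable.

{ } (none)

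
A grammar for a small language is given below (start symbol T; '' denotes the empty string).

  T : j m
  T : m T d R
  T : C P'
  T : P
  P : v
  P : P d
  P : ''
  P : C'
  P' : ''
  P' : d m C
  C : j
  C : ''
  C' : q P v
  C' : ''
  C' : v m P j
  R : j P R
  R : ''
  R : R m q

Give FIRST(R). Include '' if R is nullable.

R : j P R contributes {j}.
R : '' contributes ''.
From R : R m q: R nullable, take FIRST(R) ∪ {m} = { j, m }.
Union: FIRST(R) = { j, m, '' }.

{ j, m, '' }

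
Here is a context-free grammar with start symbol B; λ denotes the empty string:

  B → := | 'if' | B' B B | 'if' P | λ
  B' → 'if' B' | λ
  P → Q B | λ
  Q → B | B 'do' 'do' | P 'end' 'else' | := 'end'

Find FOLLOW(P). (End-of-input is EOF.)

In B → 'if' P: P is at the end, add FOLLOW(B) = { EOF, 'do', 'end', 'if', := }.
In Q → P 'end' 'else': add FIRST('end' 'else') = { 'end' }.
Union: FOLLOW(P) = { EOF, 'do', 'end', 'if', := }.

{ EOF, 'do', 'end', 'if', := }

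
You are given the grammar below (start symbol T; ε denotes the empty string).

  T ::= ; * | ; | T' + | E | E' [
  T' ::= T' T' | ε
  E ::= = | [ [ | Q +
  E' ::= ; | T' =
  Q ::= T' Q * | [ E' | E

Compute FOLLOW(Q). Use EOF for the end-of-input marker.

In E ::= Q +: add FIRST(+) = { + }.
In Q ::= T' Q *: add FIRST(*) = { * }.
Union: FOLLOW(Q) = { *, + }.

{ *, + }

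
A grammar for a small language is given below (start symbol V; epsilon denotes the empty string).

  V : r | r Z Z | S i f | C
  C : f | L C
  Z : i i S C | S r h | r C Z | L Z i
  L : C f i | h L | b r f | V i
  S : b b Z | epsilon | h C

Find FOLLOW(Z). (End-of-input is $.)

In V : r Z Z: add FIRST(Z) = { b, f, h, i, r }.
In V : r Z Z: Z is at the end, add FOLLOW(V) = { $, i }.
In Z : r C Z: Z is at the end, add FOLLOW(Z) = { $, b, f, h, i, r }.
In Z : L Z i: add FIRST(i) = { i }.
In S : b b Z: Z is at the end, add FOLLOW(S) = { b, f, h, i, r }.
Union: FOLLOW(Z) = { $, b, f, h, i, r }.

{ $, b, f, h, i, r }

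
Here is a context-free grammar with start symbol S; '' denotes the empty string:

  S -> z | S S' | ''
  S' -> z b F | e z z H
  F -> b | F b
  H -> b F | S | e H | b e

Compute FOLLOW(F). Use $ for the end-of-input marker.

In S' -> z b F: F is at the end, add FOLLOW(S') = { $, e, z }.
In F -> F b: add FIRST(b) = { b }.
In H -> b F: F is at the end, add FOLLOW(H) = { $, e, z }.
Union: FOLLOW(F) = { $, b, e, z }.

{ $, b, e, z }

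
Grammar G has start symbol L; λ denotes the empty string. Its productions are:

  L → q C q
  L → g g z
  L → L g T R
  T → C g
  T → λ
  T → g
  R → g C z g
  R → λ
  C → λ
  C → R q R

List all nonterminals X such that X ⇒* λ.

{ C, R, T }

Directly nullable (have an λ-production): T, R, C.
No other nonterminal has a production whose RHS symbols are all nullable.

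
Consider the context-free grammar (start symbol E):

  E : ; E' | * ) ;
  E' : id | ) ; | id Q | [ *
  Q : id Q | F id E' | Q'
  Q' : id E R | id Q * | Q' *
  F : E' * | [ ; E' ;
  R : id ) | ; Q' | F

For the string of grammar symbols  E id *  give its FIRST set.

Add FIRST(E) = { *, ; }; E is not nullable, stop.

{ *, ; }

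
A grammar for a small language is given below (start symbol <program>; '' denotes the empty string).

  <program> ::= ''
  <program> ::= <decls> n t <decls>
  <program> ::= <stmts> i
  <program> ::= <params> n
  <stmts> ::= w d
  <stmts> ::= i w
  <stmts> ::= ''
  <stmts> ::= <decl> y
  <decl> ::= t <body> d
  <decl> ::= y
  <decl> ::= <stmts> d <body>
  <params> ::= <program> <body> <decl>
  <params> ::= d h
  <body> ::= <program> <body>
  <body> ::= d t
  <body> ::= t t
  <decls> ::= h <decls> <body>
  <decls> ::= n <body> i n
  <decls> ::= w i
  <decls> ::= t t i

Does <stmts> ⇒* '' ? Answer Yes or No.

<stmts> has an ''-production, so <stmts> ⇒ ''.

Yes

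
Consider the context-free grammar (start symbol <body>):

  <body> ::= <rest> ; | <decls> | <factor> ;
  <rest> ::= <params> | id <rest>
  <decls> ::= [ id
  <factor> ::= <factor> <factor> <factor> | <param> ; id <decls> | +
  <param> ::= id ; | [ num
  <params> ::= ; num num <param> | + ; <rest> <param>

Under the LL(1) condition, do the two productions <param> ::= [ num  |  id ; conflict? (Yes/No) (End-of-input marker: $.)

No

FIRST([ num) = { [ } and FIRST(id ;) = { id }.
The FIRST sets are disjoint and neither alternative is nullable — no conflict.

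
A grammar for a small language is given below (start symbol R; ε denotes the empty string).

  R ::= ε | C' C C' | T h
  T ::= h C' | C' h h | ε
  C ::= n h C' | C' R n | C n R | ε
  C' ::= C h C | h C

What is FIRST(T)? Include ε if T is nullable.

T ::= h C' contributes {h}.
From T ::= C' h h: add FIRST(C') = { h, n }.
T ::= ε contributes ε.
Union: FIRST(T) = { h, n, ε }.

{ h, n, ε }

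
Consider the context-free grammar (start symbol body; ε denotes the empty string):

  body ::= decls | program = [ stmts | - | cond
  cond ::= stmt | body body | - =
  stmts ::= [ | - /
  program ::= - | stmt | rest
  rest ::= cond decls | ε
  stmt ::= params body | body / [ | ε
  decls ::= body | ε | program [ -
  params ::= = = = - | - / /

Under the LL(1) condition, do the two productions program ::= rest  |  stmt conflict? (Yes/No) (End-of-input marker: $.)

FIRST(rest) = { -, /, =, [, ε } and FIRST(stmt) = { -, /, =, [, ε }.
Both contain -, so the two alternatives are not disjoint — LL(1) conflict.

Yes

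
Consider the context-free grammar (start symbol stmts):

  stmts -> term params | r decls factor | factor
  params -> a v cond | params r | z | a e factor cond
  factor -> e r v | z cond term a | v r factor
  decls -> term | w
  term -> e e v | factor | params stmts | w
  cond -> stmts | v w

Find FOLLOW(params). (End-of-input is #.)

In stmts -> term params: params is at the end, add FOLLOW(stmts) = { #, a, e, r, v, w, z }.
In params -> params r: add FIRST(r) = { r }.
In term -> params stmts: add FIRST(stmts) = { a, e, r, v, w, z }.
Union: FOLLOW(params) = { #, a, e, r, v, w, z }.

{ #, a, e, r, v, w, z }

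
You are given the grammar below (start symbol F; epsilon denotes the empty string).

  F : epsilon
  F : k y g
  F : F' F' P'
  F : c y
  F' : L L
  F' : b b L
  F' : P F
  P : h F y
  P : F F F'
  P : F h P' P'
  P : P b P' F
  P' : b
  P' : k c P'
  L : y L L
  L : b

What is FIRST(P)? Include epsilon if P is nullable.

P : h F y contributes {h}.
From P : F F F': F, F nullable, take FIRST(F) ∪ FIRST(F) ∪ FIRST(F') = { b, c, h, k, y }.
From P : F h P' P': F nullable, take FIRST(F) ∪ {h} = { b, c, h, k, y }.
From P : P b P' F: add FIRST(P) = { b, c, h, k, y }.
Union: FIRST(P) = { b, c, h, k, y }.

{ b, c, h, k, y }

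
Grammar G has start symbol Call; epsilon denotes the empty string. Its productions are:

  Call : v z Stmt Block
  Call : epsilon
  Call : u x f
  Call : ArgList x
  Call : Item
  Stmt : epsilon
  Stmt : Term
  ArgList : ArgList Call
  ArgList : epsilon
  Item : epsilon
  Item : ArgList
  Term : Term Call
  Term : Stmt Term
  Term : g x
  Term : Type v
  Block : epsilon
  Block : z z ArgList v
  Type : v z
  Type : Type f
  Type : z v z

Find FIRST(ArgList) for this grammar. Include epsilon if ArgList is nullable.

{ u, v, x, epsilon }

From ArgList : ArgList Call: ArgList, Call nullable, take FIRST(ArgList) ∪ FIRST(Call) = { u, v, x }; also epsilon since the whole RHS is nullable.
ArgList : epsilon contributes epsilon.
Union: FIRST(ArgList) = { u, v, x, epsilon }.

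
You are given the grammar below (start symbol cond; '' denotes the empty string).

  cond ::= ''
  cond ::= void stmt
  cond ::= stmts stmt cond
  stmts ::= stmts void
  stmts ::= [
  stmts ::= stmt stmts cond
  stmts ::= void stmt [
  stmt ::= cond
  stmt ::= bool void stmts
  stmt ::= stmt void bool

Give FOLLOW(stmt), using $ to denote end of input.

In cond ::= void stmt: stmt is at the end, add FOLLOW(cond) = { $, [, bool, void }.
In cond ::= stmts stmt cond: add FIRST(cond)\{''} = { [, bool, void }.
  Since cond is nullable, also add FOLLOW(cond) = { $, [, bool, void }.
In stmts ::= stmt stmts cond: add FIRST(stmts cond) = { [, bool, void }.
In stmts ::= void stmt [: add FIRST([) = { [ }.
In stmt ::= stmt void bool: add FIRST(void bool) = { void }.
Union: FOLLOW(stmt) = { $, [, bool, void }.

{ $, [, bool, void }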